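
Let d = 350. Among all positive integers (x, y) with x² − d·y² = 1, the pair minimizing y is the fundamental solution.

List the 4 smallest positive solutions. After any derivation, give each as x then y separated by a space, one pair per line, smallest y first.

√350 → a₀=18, period (1,2,2,2,1,36); ℓ=6 even so k=5
a_0=18:  p_0=18·1+0=18,  q_0=18·0+1=1
…
a_2=2:  p_2=2·19+18=56,  q_2=2·1+1=3
…
a_4=2:  p_4=2·131+56=318,  q_4=2·7+3=17
a_5=1:  p_5=1·318+131=449,  q_5=1·17+7=24
(x₁, y₁) = (449, 24);  449² − 350·24² = 1 ✓
(449+24√350)^2 = 403201 + 21552√350
(449+24√350)^3 = 362074049 + 19353672√350
(449+24√350)^4 = 325142092801 + 17379575904√350

449 24
403201 21552
362074049 19353672
325142092801 17379575904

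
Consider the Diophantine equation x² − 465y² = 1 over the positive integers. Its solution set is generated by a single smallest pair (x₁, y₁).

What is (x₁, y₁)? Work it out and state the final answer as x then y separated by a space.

√465 = [21; 1,1,3,2,2,2,3,1,1,42, …], period ℓ=10 (even) → k=9
step 0: (21, 1)  from 21·(1,0) + (0,1)
step 1: (22, 1)  from 1·(21,1) + (1,0)
…
step 3: (151, 7)  from 3·(43,2) + (22,1)
…
step 8: (8949, 415)  from 1·(6922,321) + (2027,94)
step 9: (15871, 736)  from 1·(8949,415) + (6922,321)
(x₁, y₁) = (15871, 736);  15871² − 465·736² = 1 ✓

15871 736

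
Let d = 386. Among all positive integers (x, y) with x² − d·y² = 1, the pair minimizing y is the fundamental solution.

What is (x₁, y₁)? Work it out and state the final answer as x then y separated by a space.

111555 5678

d=386: √d = [19; 1,1,1,4,1,18,1,4,1,1,1,38] (ℓ=12, even), read p_11/q_11
step 0: (19, 1)  from 19·(1,0) + (0,1)
step 1: (20, 1)  from 1·(19,1) + (1,0)
…
step 3: (59, 3)  from 1·(39,2) + (20,1)
step 4: (275, 14)  from 4·(59,3) + (39,2)
step 5: (334, 17)  from 1·(275,14) + (59,3)
step 6: (6287, 320)  from 18·(334,17) + (275,14)
step 7: (6621, 337)  from 1·(6287,320) + (334,17)
step 8: (32771, 1668)  from 4·(6621,337) + (6287,320)
step 9: (39392, 2005)  from 1·(32771,1668) + (6621,337)
step 10: (72163, 3673)  from 1·(39392,2005) + (32771,1668)
step 11: (111555, 5678)  from 1·(72163,3673) + (39392,2005)
→ (111555, 5678).  Check: 111555²=12444518025, 386·5678²=12444518024, difference 1.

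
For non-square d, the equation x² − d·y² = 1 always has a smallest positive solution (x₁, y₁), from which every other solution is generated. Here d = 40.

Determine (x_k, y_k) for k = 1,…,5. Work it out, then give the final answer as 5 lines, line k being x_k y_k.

√40 = [6; 3,12, …], period ℓ=2 (even) → k=1
a_0=6:  p_0=6·1+0=6,  q_0=6·0+1=1
a_1=3:  p_1=3·6+1=19,  q_1=3·1+0=3
→ (19, 3).  Check: 19²=361, 40·3²=360, difference 1.
(19+3√40)^2 = 721 + 114√40
(19+3√40)^3 = 27379 + 4329√40
(19+3√40)^4 = 1039681 + 164388√40
(19+3√40)^5 = 39480499 + 6242415√40

19 3
721 114
27379 4329
1039681 164388
39480499 6242415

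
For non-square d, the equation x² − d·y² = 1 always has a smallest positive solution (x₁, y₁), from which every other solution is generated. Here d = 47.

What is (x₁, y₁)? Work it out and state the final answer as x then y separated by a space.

48 7

d=47: √d = [6; 1,5,1,12] (ℓ=4, even), read p_3/q_3
k=0  a_k=6  p_k/q_k = 6/1
…
k=2  a_k=5  p_k/q_k = 41/6
k=3  a_k=1  p_k/q_k = 48/7
fundamental: x₁=48, y₁=7  (since 2304 − 47·49 = 1)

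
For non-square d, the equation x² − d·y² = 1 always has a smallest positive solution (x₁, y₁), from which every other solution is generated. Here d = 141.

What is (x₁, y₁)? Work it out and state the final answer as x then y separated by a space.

95 8

[11; 1,6,1,22] for √141; ℓ=4 ⇒ convergent index 3
a_0=11:  p_0=11·1+0=11,  q_0=11·0+1=1
…
a_2=6:  p_2=6·12+11=83,  q_2=6·1+1=7
a_3=1:  p_3=1·83+12=95,  q_3=1·7+1=8
fundamental: x₁=95, y₁=8  (since 9025 − 141·64 = 1)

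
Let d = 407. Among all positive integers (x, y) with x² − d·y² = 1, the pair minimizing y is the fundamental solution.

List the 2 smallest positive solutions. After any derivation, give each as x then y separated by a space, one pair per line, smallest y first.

√407 = [20; 5,1,2,1,5,40, …], period ℓ=6 (even) → k=5
step 0: (20, 1)  from 20·(1,0) + (0,1)
step 1: (101, 5)  from 5·(20,1) + (1,0)
…
step 3: (343, 17)  from 2·(121,6) + (101,5)
step 4: (464, 23)  from 1·(343,17) + (121,6)
step 5: (2663, 132)  from 5·(464,23) + (343,17)
→ (2663, 132).  Check: 2663²=7091569, 407·132²=7091568, difference 1.
(2663+132√407)^2 = 14183137 + 703032√407

2663 132
14183137 703032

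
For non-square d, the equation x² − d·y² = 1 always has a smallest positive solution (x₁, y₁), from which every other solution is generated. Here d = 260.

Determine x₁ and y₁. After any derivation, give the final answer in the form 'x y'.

√260 = [16; 8,32, …], period ℓ=2 (even) → k=1
a_0=16:  p_0=16·1+0=16,  q_0=16·0+1=1
a_1=8:  p_1=8·16+1=129,  q_1=8·1+0=8
fundamental: x₁=129, y₁=8  (since 16641 − 260·64 = 1)

129 8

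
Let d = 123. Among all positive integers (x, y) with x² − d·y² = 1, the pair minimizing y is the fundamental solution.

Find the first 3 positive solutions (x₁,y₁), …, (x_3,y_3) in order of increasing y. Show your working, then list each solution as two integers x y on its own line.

[11; 11,22] for √123; ℓ=2 ⇒ convergent index 1
i=0: a=11 ⇒ p=11, q=1
i=1: a=11 ⇒ p=122, q=11
(x₁, y₁) = (122, 11);  122² − 123·11² = 1 ✓
(x_2, y_2) = (122·122 + 123·11·11, 122·11 + 11·122) = (29767, 2684)
(x_3, y_3) = (122·29767 + 123·11·2684, 122·2684 + 11·29767) = (7263026, 654885)

122 11
29767 2684
7263026 654885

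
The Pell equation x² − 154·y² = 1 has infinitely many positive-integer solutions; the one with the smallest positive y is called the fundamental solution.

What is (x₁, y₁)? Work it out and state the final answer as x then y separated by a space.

21295 1716

[12; 2,2,3,1,2,1,3,2,2,24] for √154; ℓ=10 ⇒ convergent index 9
i=0: a=12 ⇒ p=12, q=1
i=1: a=2 ⇒ p=25, q=2
i=2: a=2 ⇒ p=62, q=5
i=3: a=3 ⇒ p=211, q=17
i=4: a=1 ⇒ p=273, q=22
i=5: a=2 ⇒ p=757, q=61
i=6: a=1 ⇒ p=1030, q=83
i=7: a=3 ⇒ p=3847, q=310
i=8: a=2 ⇒ p=8724, q=703
i=9: a=2 ⇒ p=21295, q=1716
fundamental: x₁=21295, y₁=1716  (since 453477025 − 154·2944656 = 1)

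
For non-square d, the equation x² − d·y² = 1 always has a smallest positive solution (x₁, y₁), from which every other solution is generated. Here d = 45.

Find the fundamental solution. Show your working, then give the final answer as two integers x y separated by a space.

√45 → a₀=6, period (1,2,2,2,1,12); ℓ=6 even so k=5
k=0  a_k=6  p_k/q_k = 6/1
k=1  a_k=1  p_k/q_k = 7/1
…
k=4  a_k=2  p_k/q_k = 114/17
k=5  a_k=1  p_k/q_k = 161/24
(x₁, y₁) = (161, 24);  161² − 45·24² = 1 ✓

161 24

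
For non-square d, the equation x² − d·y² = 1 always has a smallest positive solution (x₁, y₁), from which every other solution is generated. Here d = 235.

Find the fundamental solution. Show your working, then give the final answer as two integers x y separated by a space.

46 3

√235 → a₀=15, period (3,30); ℓ=2 even so k=1
a_0=15:  p_0=15·1+0=15,  q_0=15·0+1=1
a_1=3:  p_1=3·15+1=46,  q_1=3·1+0=3
(x₁, y₁) = (46, 3);  46² − 235·3² = 1 ✓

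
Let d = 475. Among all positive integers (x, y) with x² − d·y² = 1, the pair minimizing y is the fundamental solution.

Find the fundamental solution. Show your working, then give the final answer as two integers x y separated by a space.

57799 2652

√475 → a₀=21, period (1,3,1,6,2,6,1,3,1,42); ℓ=10 even so k=9
a_0=21:  p_0=21·1+0=21,  q_0=21·0+1=1
a_1=1:  p_1=1·21+1=22,  q_1=1·1+0=1
a_2=3:  p_2=3·22+21=87,  q_2=3·1+1=4
…
a_4=6:  p_4=6·109+87=741,  q_4=6·5+4=34
…
a_6=6:  p_6=6·1591+741=10287,  q_6=6·73+34=472
…
a_8=3:  p_8=3·11878+10287=45921,  q_8=3·545+472=2107
a_9=1:  p_9=1·45921+11878=57799,  q_9=1·2107+545=2652
(x₁, y₁) = (57799, 2652);  57799² − 475·2652² = 1 ✓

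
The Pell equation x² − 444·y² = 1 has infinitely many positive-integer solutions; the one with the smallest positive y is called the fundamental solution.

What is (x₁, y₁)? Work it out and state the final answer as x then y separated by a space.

295 14

√444 = [21; 14,42, …], period ℓ=2 (even) → k=1
k=0  a_k=21  p_k/q_k = 21/1
k=1  a_k=14  p_k/q_k = 295/14
fundamental: x₁=295, y₁=14  (since 87025 − 444·196 = 1)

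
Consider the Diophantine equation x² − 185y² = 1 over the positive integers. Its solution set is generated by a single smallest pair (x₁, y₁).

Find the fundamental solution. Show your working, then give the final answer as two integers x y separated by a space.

d=185: √d = [13; 1,1,1,1,26] (ℓ=5, odd), read p_9/q_9
k=0  a_k=13  p_k/q_k = 13/1
…
k=4  a_k=1  p_k/q_k = 68/5
…
k=6  a_k=1  p_k/q_k = 1877/138
k=7  a_k=1  p_k/q_k = 3686/271
k=8  a_k=1  p_k/q_k = 5563/409
k=9  a_k=1  p_k/q_k = 9249/680
fundamental: x₁=9249, y₁=680  (since 85544001 − 185·462400 = 1)

9249 680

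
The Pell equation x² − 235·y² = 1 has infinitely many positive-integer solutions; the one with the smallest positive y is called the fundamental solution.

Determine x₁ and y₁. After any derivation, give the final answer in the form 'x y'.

d=235: √d = [15; 3,30] (ℓ=2, even), read p_1/q_1
step 0: (15, 1)  from 15·(1,0) + (0,1)
step 1: (46, 3)  from 3·(15,1) + (1,0)
fundamental: x₁=46, y₁=3  (since 2116 − 235·9 = 1)

46 3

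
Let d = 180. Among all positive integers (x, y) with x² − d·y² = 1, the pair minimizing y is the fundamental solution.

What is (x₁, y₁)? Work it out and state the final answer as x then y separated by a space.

161 12

[13; 2,2,2,26] for √180; ℓ=4 ⇒ convergent index 3
step 0: (13, 1)  from 13·(1,0) + (0,1)
step 1: (27, 2)  from 2·(13,1) + (1,0)
step 2: (67, 5)  from 2·(27,2) + (13,1)
step 3: (161, 12)  from 2·(67,5) + (27,2)
fundamental: x₁=161, y₁=12  (since 25921 − 180·144 = 1)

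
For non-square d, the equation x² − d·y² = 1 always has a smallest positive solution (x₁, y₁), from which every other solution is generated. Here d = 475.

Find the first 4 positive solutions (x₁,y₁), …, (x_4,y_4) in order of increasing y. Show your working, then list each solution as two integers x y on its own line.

d=475: √d = [21; 1,3,1,6,2,6,1,3,1,42] (ℓ=10, even), read p_9/q_9
i=0: a=21 ⇒ p=21, q=1
i=1: a=1 ⇒ p=22, q=1
…
i=4: a=6 ⇒ p=741, q=34
…
i=6: a=6 ⇒ p=10287, q=472
…
i=8: a=3 ⇒ p=45921, q=2107
i=9: a=1 ⇒ p=57799, q=2652
(x₁, y₁) = (57799, 2652);  57799² − 475·2652² = 1 ✓
k=2:  x_2 = 57799·57799+475·2652·2652 = 6681448801,  y_2 = 57799·2652+2652·57799 = 306565896
k=3:  x_3 = 57799·6681448801+475·2652·306565896 = 772362118440199,  y_3 = 57799·306565896+2652·6681448801 = 35438404443156
k=4:  x_4 = 57799·772362118440199+475·2652·35438404443156 = 89283516160768675201,  y_4 = 57799·35438404443156+2652·772362118440199 = 4096608676513381392

57799 2652
6681448801 306565896
772362118440199 35438404443156
89283516160768675201 4096608676513381392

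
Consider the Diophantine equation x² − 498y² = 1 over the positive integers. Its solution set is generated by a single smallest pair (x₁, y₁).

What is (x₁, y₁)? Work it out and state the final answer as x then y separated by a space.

179777 8056

d=498: √d = [22; 3,6,22,6,3,44] (ℓ=6, even), read p_5/q_5
i=0: a=22 ⇒ p=22, q=1
…
i=4: a=6 ⇒ p=56794, q=2545
i=5: a=3 ⇒ p=179777, q=8056
fundamental: x₁=179777, y₁=8056  (since 32319769729 − 498·64899136 = 1)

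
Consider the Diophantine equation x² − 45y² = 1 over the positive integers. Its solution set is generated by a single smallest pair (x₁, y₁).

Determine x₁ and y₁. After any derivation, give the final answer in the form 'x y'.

161 24

√45 → a₀=6, period (1,2,2,2,1,12); ℓ=6 even so k=5
a_0=6:  p_0=6·1+0=6,  q_0=6·0+1=1
…
a_3=2:  p_3=2·20+7=47,  q_3=2·3+1=7
a_4=2:  p_4=2·47+20=114,  q_4=2·7+3=17
a_5=1:  p_5=1·114+47=161,  q_5=1·17+7=24
fundamental: x₁=161, y₁=24  (since 25921 − 45·576 = 1)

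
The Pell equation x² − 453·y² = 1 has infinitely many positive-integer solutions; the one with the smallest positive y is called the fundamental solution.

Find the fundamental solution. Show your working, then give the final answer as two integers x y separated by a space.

d=453: √d = [21; 3,1,1,10,14,10,1,1,3,42] (ℓ=10, even), read p_9/q_9
i=0: a=21 ⇒ p=21, q=1
i=1: a=3 ⇒ p=64, q=3
i=2: a=1 ⇒ p=85, q=4
i=3: a=1 ⇒ p=149, q=7
i=4: a=10 ⇒ p=1575, q=74
…
i=6: a=10 ⇒ p=223565, q=10504
i=7: a=1 ⇒ p=245764, q=11547
i=8: a=1 ⇒ p=469329, q=22051
i=9: a=3 ⇒ p=1653751, q=77700
(x₁, y₁) = (1653751, 77700);  1653751² − 453·77700² = 1 ✓

1653751 77700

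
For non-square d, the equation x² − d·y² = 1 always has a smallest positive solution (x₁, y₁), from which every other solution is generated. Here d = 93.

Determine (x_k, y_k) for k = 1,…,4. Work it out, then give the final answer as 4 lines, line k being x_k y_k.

[9; 1,1,1,4,6,4,1,1,1,18] for √93; ℓ=10 ⇒ convergent index 9
a_0=9:  p_0=9·1+0=9,  q_0=9·0+1=1
a_1=1:  p_1=1·9+1=10,  q_1=1·1+0=1
a_2=1:  p_2=1·10+9=19,  q_2=1·1+1=2
a_3=1:  p_3=1·19+10=29,  q_3=1·2+1=3
a_4=4:  p_4=4·29+19=135,  q_4=4·3+2=14
…
a_6=4:  p_6=4·839+135=3491,  q_6=4·87+14=362
a_7=1:  p_7=1·3491+839=4330,  q_7=1·362+87=449
a_8=1:  p_8=1·4330+3491=7821,  q_8=1·449+362=811
a_9=1:  p_9=1·7821+4330=12151,  q_9=1·811+449=1260
(x₁, y₁) = (12151, 1260);  12151² − 93·1260² = 1 ✓
n=2: (12151,1260)∘(12151,1260) = (12151·12151+93·1260·1260, 12151·1260+1260·12151) = (295293601,30620520)
n=3: (295293601,30620520)∘(12151,1260) = (12151·295293601+93·1260·30620520, 12151·30620520+1260·295293601) = (7176225079351,744139875780)
n=4: (7176225079351,744139875780)∘(12151,1260) = (12151·7176225079351+93·1260·744139875780, 12151·744139875780+1260·7176225079351) = (174396621583094401,18084087230585040)

12151 1260
295293601 30620520
7176225079351 744139875780
174396621583094401 18084087230585040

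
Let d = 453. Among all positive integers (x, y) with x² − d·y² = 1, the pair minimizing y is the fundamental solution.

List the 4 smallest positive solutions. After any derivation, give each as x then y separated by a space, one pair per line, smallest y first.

√453 → a₀=21, period (3,1,1,10,14,10,1,1,3,42); ℓ=10 even so k=9
step 0: (21, 1)  from 21·(1,0) + (0,1)
…
step 5: (22199, 1043)  from 14·(1575,74) + (149,7)
…
step 8: (469329, 22051)  from 1·(245764,11547) + (223565,10504)
step 9: (1653751, 77700)  from 3·(469329,22051) + (245764,11547)
→ (1653751, 77700).  Check: 1653751²=2734892370001, 453·77700²=2734892370000, difference 1.
n=2: (1653751,77700)∘(1653751,77700) = (1653751·1653751+453·77700·77700, 1653751·77700+77700·1653751) = (5469784740001,256992905400)
n=3: (5469784740001,256992905400)∘(1653751,77700) = (1653751·5469784740001+453·77700·256992905400, 1653751·256992905400+77700·5469784740001) = (18091323967121133751,850004548596233100)
n=4: (18091323967121133751,850004548596233100)∘(1653751,77700) = (1653751·18091323967121133751+453·77700·850004548596233100, 1653751·850004548596233100+77700·18091323967121133751) = (59837090203895614338960001,2811391744490881177810800)

1653751 77700
5469784740001 256992905400
18091323967121133751 850004548596233100
59837090203895614338960001 2811391744490881177810800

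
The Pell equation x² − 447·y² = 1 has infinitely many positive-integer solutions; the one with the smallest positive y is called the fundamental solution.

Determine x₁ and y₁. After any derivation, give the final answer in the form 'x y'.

148 7

d=447: √d = [21; 7,42] (ℓ=2, even), read p_1/q_1
k=0  a_k=21  p_k/q_k = 21/1
k=1  a_k=7  p_k/q_k = 148/7
(x₁, y₁) = (148, 7);  148² − 447·7² = 1 ✓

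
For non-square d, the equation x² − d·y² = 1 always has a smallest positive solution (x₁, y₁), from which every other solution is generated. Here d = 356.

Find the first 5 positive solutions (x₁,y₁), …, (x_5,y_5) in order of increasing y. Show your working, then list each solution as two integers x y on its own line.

√356 → a₀=18, period (1,6,1,1,2,…,6,1,36); ℓ=14 even so k=13
step 0: (18, 1)  from 18·(1,0) + (0,1)
…
step 2: (132, 7)  from 6·(19,1) + (18,1)
step 3: (151, 8)  from 1·(132,7) + (19,1)
step 4: (283, 15)  from 1·(151,8) + (132,7)
…
step 7: (8717, 462)  from 8·(1000,53) + (717,38)
…
step 9: (28151, 1492)  from 2·(9717,515) + (8717,462)
step 10: (37868, 2007)  from 1·(28151,1492) + (9717,515)
step 11: (66019, 3499)  from 1·(37868,2007) + (28151,1492)
step 12: (433982, 23001)  from 6·(66019,3499) + (37868,2007)
step 13: (500001, 26500)  from 1·(433982,23001) + (66019,3499)
(x₁, y₁) = (500001, 26500);  500001² − 356·26500² = 1 ✓
(500001+26500√356)^2 = 500002000001 + 26500053000√356
(500001+26500√356)^3 = 500003000004500001 + 26500106000079500√356
(500001+26500√356)^4 = 500004000010000008000001 + 26500159000265000106000√356
(500001+26500√356)^5 = 500005000017500025000012500001 + 26500212000556500530000132500√356

500001 26500
500002000001 26500053000
500003000004500001 26500106000079500
500004000010000008000001 26500159000265000106000
500005000017500025000012500001 26500212000556500530000132500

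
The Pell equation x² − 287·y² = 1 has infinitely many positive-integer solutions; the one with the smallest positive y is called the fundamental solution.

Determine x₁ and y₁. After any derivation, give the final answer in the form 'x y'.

√287 = [16; 1,15,1,32, …], period ℓ=4 (even) → k=3
step 0: (16, 1)  from 16·(1,0) + (0,1)
…
step 2: (271, 16)  from 15·(17,1) + (16,1)
step 3: (288, 17)  from 1·(271,16) + (17,1)
fundamental: x₁=288, y₁=17  (since 82944 − 287·289 = 1)

288 17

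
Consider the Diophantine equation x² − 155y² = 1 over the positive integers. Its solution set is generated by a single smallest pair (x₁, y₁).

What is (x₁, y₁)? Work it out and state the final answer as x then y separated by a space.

249 20

d=155: √d = [12; 2,4,2,24] (ℓ=4, even), read p_3/q_3
step 0: (12, 1)  from 12·(1,0) + (0,1)
step 1: (25, 2)  from 2·(12,1) + (1,0)
step 2: (112, 9)  from 4·(25,2) + (12,1)
step 3: (249, 20)  from 2·(112,9) + (25,2)
fundamental: x₁=249, y₁=20  (since 62001 − 155·400 = 1)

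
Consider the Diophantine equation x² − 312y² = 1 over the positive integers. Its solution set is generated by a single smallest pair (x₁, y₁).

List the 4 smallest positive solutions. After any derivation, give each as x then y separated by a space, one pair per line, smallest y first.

53 3
5617 318
595349 33705
63101377 3572412

d=312: √d = [17; 1,1,1,34] (ℓ=4, even), read p_3/q_3
i=0: a=17 ⇒ p=17, q=1
i=1: a=1 ⇒ p=18, q=1
i=2: a=1 ⇒ p=35, q=2
i=3: a=1 ⇒ p=53, q=3
fundamental: x₁=53, y₁=3  (since 2809 − 312·9 = 1)
k=2:  x_2 = 53·53+312·3·3 = 5617,  y_2 = 53·3+3·53 = 318
k=3:  x_3 = 53·5617+312·3·318 = 595349,  y_3 = 53·318+3·5617 = 33705
k=4:  x_4 = 53·595349+312·3·33705 = 63101377,  y_4 = 53·33705+3·595349 = 3572412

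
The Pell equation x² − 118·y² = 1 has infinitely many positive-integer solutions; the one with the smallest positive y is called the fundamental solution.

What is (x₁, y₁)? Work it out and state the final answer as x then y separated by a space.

√118 = [10; 1,6,3,2,10,2,3,6,1,20, …], period ℓ=10 (even) → k=9
step 0: (10, 1)  from 10·(1,0) + (0,1)
…
step 2: (76, 7)  from 6·(11,1) + (10,1)
…
step 8: (264802, 24377)  from 6·(42115,3877) + (12112,1115)
step 9: (306917, 28254)  from 1·(264802,24377) + (42115,3877)
fundamental: x₁=306917, y₁=28254  (since 94198044889 − 118·798288516 = 1)

306917 28254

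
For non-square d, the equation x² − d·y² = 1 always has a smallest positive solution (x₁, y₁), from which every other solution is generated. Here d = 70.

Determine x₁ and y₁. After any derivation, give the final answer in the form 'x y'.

√70 → a₀=8, period (2,1,2,1,2,16); ℓ=6 even so k=5
k=0  a_k=8  p_k/q_k = 8/1
k=1  a_k=2  p_k/q_k = 17/2
k=2  a_k=1  p_k/q_k = 25/3
k=3  a_k=2  p_k/q_k = 67/8
k=4  a_k=1  p_k/q_k = 92/11
k=5  a_k=2  p_k/q_k = 251/30
(x₁, y₁) = (251, 30);  251² − 70·30² = 1 ✓

251 30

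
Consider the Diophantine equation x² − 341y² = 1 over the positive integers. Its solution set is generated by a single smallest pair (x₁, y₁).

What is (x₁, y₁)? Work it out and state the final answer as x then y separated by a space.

10626551 575460

√341 → a₀=18, period (2,6,1,8,2,…,6,2,36); ℓ=14 even so k=13
step 0: (18, 1)  from 18·(1,0) + (0,1)
…
step 3: (277, 15)  from 1·(240,13) + (37,2)
…
step 6: (7645, 414)  from 1·(5189,281) + (2456,133)
step 7: (20479, 1109)  from 2·(7645,414) + (5189,281)
step 8: (28124, 1523)  from 1·(20479,1109) + (7645,414)
…
step 11: (718667, 38918)  from 1·(641940,34763) + (76727,4155)
step 12: (4953942, 268271)  from 6·(718667,38918) + (641940,34763)
step 13: (10626551, 575460)  from 2·(4953942,268271) + (718667,38918)
fundamental: x₁=10626551, y₁=575460  (since 112923586155601 − 341·331154211600 = 1)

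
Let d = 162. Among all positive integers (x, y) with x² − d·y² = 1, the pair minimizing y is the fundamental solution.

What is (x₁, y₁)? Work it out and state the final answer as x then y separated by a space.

19601 1540

√162 → a₀=12, period (1,2,1,2,12,2,1,2,1,24); ℓ=10 even so k=9
k=0  a_k=12  p_k/q_k = 12/1
…
k=7  a_k=1  p_k/q_k = 5333/419
k=8  a_k=2  p_k/q_k = 14268/1121
k=9  a_k=1  p_k/q_k = 19601/1540
fundamental: x₁=19601, y₁=1540  (since 384199201 − 162·2371600 = 1)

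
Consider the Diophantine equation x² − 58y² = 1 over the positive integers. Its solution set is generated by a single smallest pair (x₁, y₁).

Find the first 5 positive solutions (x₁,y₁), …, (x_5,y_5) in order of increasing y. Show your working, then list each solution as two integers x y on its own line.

√58 → a₀=7, period (1,1,1,1,1,1,14); ℓ=7 odd so k=13
i=0: a=7 ⇒ p=7, q=1
…
i=2: a=1 ⇒ p=15, q=2
…
i=4: a=1 ⇒ p=38, q=5
i=5: a=1 ⇒ p=61, q=8
…
i=7: a=14 ⇒ p=1447, q=190
…
i=12: a=1 ⇒ p=12071, q=1585
i=13: a=1 ⇒ p=19603, q=2574
fundamental: x₁=19603, y₁=2574  (since 384277609 − 58·6625476 = 1)
(19603+2574√58)^2 = 768555217 + 100916244√58
(19603+2574√58)^3 = 30131975818099 + 3956522259690√58
(19603+2574√58)^4 = 1181354243155834177 + 155119411612489896√58
(19603+2574√58)^5 = 46316174427035658925363 + 6081611647722756602886√58

19603 2574
768555217 100916244
30131975818099 3956522259690
1181354243155834177 155119411612489896
46316174427035658925363 6081611647722756602886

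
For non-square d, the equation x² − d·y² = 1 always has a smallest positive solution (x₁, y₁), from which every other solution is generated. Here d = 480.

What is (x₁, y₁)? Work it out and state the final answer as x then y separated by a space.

√480 → a₀=21, period (1,9,1,42); ℓ=4 even so k=3
k=0  a_k=21  p_k/q_k = 21/1
k=1  a_k=1  p_k/q_k = 22/1
k=2  a_k=9  p_k/q_k = 219/10
k=3  a_k=1  p_k/q_k = 241/11
(x₁, y₁) = (241, 11);  241² − 480·11² = 1 ✓

241 11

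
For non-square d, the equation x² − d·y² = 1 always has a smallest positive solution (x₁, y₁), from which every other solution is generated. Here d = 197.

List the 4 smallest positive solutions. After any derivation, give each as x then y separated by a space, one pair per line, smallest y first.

393 28
308897 22008
242792649 17298260
190834713217 13596410352

[14; 28] for √197; ℓ=1 ⇒ convergent index 1
k=0  a_k=14  p_k/q_k = 14/1
k=1  a_k=28  p_k/q_k = 393/28
(x₁, y₁) = (393, 28);  393² − 197·28² = 1 ✓
(393+28√197)^2 = 308897 + 22008√197
(393+28√197)^3 = 242792649 + 17298260√197
(393+28√197)^4 = 190834713217 + 13596410352√197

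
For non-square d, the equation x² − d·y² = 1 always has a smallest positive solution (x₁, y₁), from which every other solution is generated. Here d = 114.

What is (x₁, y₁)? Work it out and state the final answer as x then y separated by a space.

√114 → a₀=10, period (1,2,10,2,1,20); ℓ=6 even so k=5
k=0  a_k=10  p_k/q_k = 10/1
…
k=2  a_k=2  p_k/q_k = 32/3
…
k=4  a_k=2  p_k/q_k = 694/65
k=5  a_k=1  p_k/q_k = 1025/96
→ (1025, 96).  Check: 1025²=1050625, 114·96²=1050624, difference 1.

1025 96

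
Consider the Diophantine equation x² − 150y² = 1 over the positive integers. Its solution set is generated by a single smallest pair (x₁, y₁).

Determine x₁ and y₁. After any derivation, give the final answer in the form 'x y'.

d=150: √d = [12; 4,24] (ℓ=2, even), read p_1/q_1
a_0=12:  p_0=12·1+0=12,  q_0=12·0+1=1
a_1=4:  p_1=4·12+1=49,  q_1=4·1+0=4
fundamental: x₁=49, y₁=4  (since 2401 − 150·16 = 1)

49 4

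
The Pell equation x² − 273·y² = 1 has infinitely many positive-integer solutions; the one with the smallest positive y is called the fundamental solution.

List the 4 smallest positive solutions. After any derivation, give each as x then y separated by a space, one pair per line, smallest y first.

727 44
1057057 63976
1536960151 93021060
2234739002497 135252557264

[16; 1,1,10,1,1,32] for √273; ℓ=6 ⇒ convergent index 5
k=0  a_k=16  p_k/q_k = 16/1
…
k=4  a_k=1  p_k/q_k = 380/23
k=5  a_k=1  p_k/q_k = 727/44
fundamental: x₁=727, y₁=44  (since 528529 − 273·1936 = 1)
(x_2, y_2) = (727·727 + 273·44·44, 727·44 + 44·727) = (1057057, 63976)
(x_3, y_3) = (727·1057057 + 273·44·63976, 727·63976 + 44·1057057) = (1536960151, 93021060)
(x_4, y_4) = (727·1536960151 + 273·44·93021060, 727·93021060 + 44·1536960151) = (2234739002497, 135252557264)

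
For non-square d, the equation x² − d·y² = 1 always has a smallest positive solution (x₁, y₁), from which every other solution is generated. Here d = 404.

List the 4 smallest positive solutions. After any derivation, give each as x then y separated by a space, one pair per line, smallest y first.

√404 → a₀=20, period (10,40); ℓ=2 even so k=1
step 0: (20, 1)  from 20·(1,0) + (0,1)
step 1: (201, 10)  from 10·(20,1) + (1,0)
(x₁, y₁) = (201, 10);  201² − 404·10² = 1 ✓
n=2: (201,10)∘(201,10) = (201·201+404·10·10, 201·10+10·201) = (80801,4020)
n=3: (80801,4020)∘(201,10) = (201·80801+404·10·4020, 201·4020+10·80801) = (32481801,1616030)
n=4: (32481801,1616030)∘(201,10) = (201·32481801+404·10·1616030, 201·1616030+10·32481801) = (13057603201,649640040)

201 10
80801 4020
32481801 1616030
13057603201 649640040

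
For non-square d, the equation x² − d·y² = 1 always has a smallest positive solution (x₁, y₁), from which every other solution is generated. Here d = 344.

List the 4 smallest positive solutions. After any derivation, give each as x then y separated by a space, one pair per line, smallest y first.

[18; 1,1,4,1,3,1,4,1,1,36] for √344; ℓ=10 ⇒ convergent index 9
i=0: a=18 ⇒ p=18, q=1
…
i=2: a=1 ⇒ p=37, q=2
i=3: a=4 ⇒ p=167, q=9
i=4: a=1 ⇒ p=204, q=11
i=5: a=3 ⇒ p=779, q=42
i=6: a=1 ⇒ p=983, q=53
i=7: a=4 ⇒ p=4711, q=254
i=8: a=1 ⇒ p=5694, q=307
i=9: a=1 ⇒ p=10405, q=561
fundamental: x₁=10405, y₁=561  (since 108264025 − 344·314721 = 1)
(x_2, y_2) = (10405·10405 + 344·561·561, 10405·561 + 561·10405) = (216528049, 11674410)
(x_3, y_3) = (10405·216528049 + 344·561·11674410, 10405·11674410 + 561·216528049) = (4505948689285, 242944471539)
(x_4, y_4) = (10405·4505948689285 + 344·561·242944471539, 10405·242944471539 + 561·4505948689285) = (93768792007492801, 5055674441052180)

10405 561
216528049 11674410
4505948689285 242944471539
93768792007492801 5055674441052180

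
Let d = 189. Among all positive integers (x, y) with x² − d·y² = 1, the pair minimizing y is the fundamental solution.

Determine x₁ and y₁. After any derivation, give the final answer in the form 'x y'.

55 4

[13; 1,2,1,26] for √189; ℓ=4 ⇒ convergent index 3
step 0: (13, 1)  from 13·(1,0) + (0,1)
step 1: (14, 1)  from 1·(13,1) + (1,0)
step 2: (41, 3)  from 2·(14,1) + (13,1)
step 3: (55, 4)  from 1·(41,3) + (14,1)
(x₁, y₁) = (55, 4);  55² − 189·4² = 1 ✓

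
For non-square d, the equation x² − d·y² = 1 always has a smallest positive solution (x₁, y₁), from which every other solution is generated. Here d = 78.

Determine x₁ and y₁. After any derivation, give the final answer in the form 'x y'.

53 6

√78 = [8; 1,4,1,16, …], period ℓ=4 (even) → k=3
i=0: a=8 ⇒ p=8, q=1
…
i=2: a=4 ⇒ p=44, q=5
i=3: a=1 ⇒ p=53, q=6
(x₁, y₁) = (53, 6);  53² − 78·6² = 1 ✓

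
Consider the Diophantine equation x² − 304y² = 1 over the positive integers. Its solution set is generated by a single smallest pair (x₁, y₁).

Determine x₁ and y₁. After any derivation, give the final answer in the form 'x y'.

57799 3315

d=304: √d = [17; 2,3,2,1,1,1,1,1,2,3,2,34] (ℓ=12, even), read p_11/q_11
i=0: a=17 ⇒ p=17, q=1
i=1: a=2 ⇒ p=35, q=2
i=2: a=3 ⇒ p=122, q=7
i=3: a=2 ⇒ p=279, q=16
i=4: a=1 ⇒ p=401, q=23
i=5: a=1 ⇒ p=680, q=39
…
i=8: a=1 ⇒ p=2842, q=163
i=9: a=2 ⇒ p=7445, q=427
i=10: a=3 ⇒ p=25177, q=1444
i=11: a=2 ⇒ p=57799, q=3315
(x₁, y₁) = (57799, 3315);  57799² − 304·3315² = 1 ✓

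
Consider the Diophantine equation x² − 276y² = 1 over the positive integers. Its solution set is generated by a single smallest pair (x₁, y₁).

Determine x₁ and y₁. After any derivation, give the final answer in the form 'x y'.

7775 468

d=276: √d = [16; 1,1,1,1,2,2,2,1,1,1,1,32] (ℓ=12, even), read p_11/q_11
i=0: a=16 ⇒ p=16, q=1
i=1: a=1 ⇒ p=17, q=1
…
i=3: a=1 ⇒ p=50, q=3
i=4: a=1 ⇒ p=83, q=5
i=5: a=2 ⇒ p=216, q=13
…
i=8: a=1 ⇒ p=1761, q=106
i=9: a=1 ⇒ p=3007, q=181
i=10: a=1 ⇒ p=4768, q=287
i=11: a=1 ⇒ p=7775, q=468
(x₁, y₁) = (7775, 468);  7775² − 276·468² = 1 ✓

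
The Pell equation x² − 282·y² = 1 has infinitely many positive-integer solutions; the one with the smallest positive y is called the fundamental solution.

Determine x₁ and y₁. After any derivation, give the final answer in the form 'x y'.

2351 140

d=282: √d = [16; 1,3,1,4,1,3,1,32] (ℓ=8, even), read p_7/q_7
a_0=16:  p_0=16·1+0=16,  q_0=16·0+1=1
a_1=1:  p_1=1·16+1=17,  q_1=1·1+0=1
a_2=3:  p_2=3·17+16=67,  q_2=3·1+1=4
a_3=1:  p_3=1·67+17=84,  q_3=1·4+1=5
a_4=4:  p_4=4·84+67=403,  q_4=4·5+4=24
…
a_6=3:  p_6=3·487+403=1864,  q_6=3·29+24=111
a_7=1:  p_7=1·1864+487=2351,  q_7=1·111+29=140
→ (2351, 140).  Check: 2351²=5527201, 282·140²=5527200, difference 1.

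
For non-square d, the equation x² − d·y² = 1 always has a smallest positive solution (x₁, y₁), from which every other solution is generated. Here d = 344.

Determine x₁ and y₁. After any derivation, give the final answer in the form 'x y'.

[18; 1,1,4,1,3,1,4,1,1,36] for √344; ℓ=10 ⇒ convergent index 9
step 0: (18, 1)  from 18·(1,0) + (0,1)
…
step 4: (204, 11)  from 1·(167,9) + (37,2)
step 5: (779, 42)  from 3·(204,11) + (167,9)
step 6: (983, 53)  from 1·(779,42) + (204,11)
step 7: (4711, 254)  from 4·(983,53) + (779,42)
step 8: (5694, 307)  from 1·(4711,254) + (983,53)
step 9: (10405, 561)  from 1·(5694,307) + (4711,254)
fundamental: x₁=10405, y₁=561  (since 108264025 − 344·314721 = 1)

10405 561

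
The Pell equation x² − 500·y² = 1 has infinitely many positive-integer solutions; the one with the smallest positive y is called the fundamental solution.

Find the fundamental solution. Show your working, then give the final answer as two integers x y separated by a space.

√500 → a₀=22, period (2,1,3,2,1,…,1,2,44); ℓ=14 even so k=13
k=0  a_k=22  p_k/q_k = 22/1
k=1  a_k=2  p_k/q_k = 45/2
…
k=3  a_k=3  p_k/q_k = 246/11
k=4  a_k=2  p_k/q_k = 559/25
…
k=8  a_k=1  p_k/q_k = 15809/707
…
k=11  a_k=3  p_k/q_k = 259205/11592
k=12  a_k=1  p_k/q_k = 335522/15005
k=13  a_k=2  p_k/q_k = 930249/41602
(x₁, y₁) = (930249, 41602);  930249² − 500·41602² = 1 ✓

930249 41602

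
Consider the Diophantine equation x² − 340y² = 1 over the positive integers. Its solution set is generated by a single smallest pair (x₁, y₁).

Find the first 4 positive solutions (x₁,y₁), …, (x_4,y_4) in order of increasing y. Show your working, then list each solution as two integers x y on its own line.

285769 15498
163327842721 8857695924
93348068572789129 5062509812995614
53351968415791425367681 2893416733491029538408

[18; 2,3,1,1,1,…,3,2,36] for √340; ℓ=14 ⇒ convergent index 13
step 0: (18, 1)  from 18·(1,0) + (0,1)
step 1: (37, 2)  from 2·(18,1) + (1,0)
…
step 3: (166, 9)  from 1·(129,7) + (37,2)
…
step 5: (461, 25)  from 1·(295,16) + (166,9)
step 6: (756, 41)  from 1·(461,25) + (295,16)
step 7: (6509, 353)  from 8·(756,41) + (461,25)
step 8: (7265, 394)  from 1·(6509,353) + (756,41)
step 9: (13774, 747)  from 1·(7265,394) + (6509,353)
step 10: (21039, 1141)  from 1·(13774,747) + (7265,394)
step 11: (34813, 1888)  from 1·(21039,1141) + (13774,747)
step 12: (125478, 6805)  from 3·(34813,1888) + (21039,1141)
step 13: (285769, 15498)  from 2·(125478,6805) + (34813,1888)
fundamental: x₁=285769, y₁=15498  (since 81663921361 − 340·240188004 = 1)
(x_2, y_2) = (285769·285769 + 340·15498·15498, 285769·15498 + 15498·285769) = (163327842721, 8857695924)
(x_3, y_3) = (285769·163327842721 + 340·15498·8857695924, 285769·8857695924 + 15498·163327842721) = (93348068572789129, 5062509812995614)
(x_4, y_4) = (285769·93348068572789129 + 340·15498·5062509812995614, 285769·5062509812995614 + 15498·93348068572789129) = (53351968415791425367681, 2893416733491029538408)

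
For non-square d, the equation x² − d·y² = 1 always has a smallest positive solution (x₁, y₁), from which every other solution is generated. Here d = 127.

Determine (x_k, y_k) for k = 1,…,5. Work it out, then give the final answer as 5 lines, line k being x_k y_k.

[11; 3,1,2,2,7,11,7,2,2,1,3,22] for √127; ℓ=12 ⇒ convergent index 11
step 0: (11, 1)  from 11·(1,0) + (0,1)
…
step 3: (124, 11)  from 2·(45,4) + (34,3)
step 4: (293, 26)  from 2·(124,11) + (45,4)
step 5: (2175, 193)  from 7·(293,26) + (124,11)
step 6: (24218, 2149)  from 11·(2175,193) + (293,26)
step 7: (171701, 15236)  from 7·(24218,2149) + (2175,193)
step 8: (367620, 32621)  from 2·(171701,15236) + (24218,2149)
step 9: (906941, 80478)  from 2·(367620,32621) + (171701,15236)
step 10: (1274561, 113099)  from 1·(906941,80478) + (367620,32621)
step 11: (4730624, 419775)  from 3·(1274561,113099) + (906941,80478)
fundamental: x₁=4730624, y₁=419775  (since 22378803429376 − 127·176211050625 = 1)
k=2:  x_2 = 4730624·4730624+127·419775·419775 = 44757606858751,  y_2 = 4730624·419775+419775·4730624 = 3971595379200
k=3:  x_3 = 4730624·44757606858751+127·419775·3971595379200 = 423462818377139450624,  y_3 = 4730624·3971595379200+419775·44757606858751 = 37576248838264821825
k=4:  x_4 = 4730624·423462818377139450624+127·419775·37576248838264821825 = 4006486743445029115330560001,  y_4 = 4730624·37576248838264821825+419775·423462818377139450624 = 355518209168531397366758400
k=5:  x_5 = 4730624·4006486743445029115330560001+127·419775·355518209168531397366758400 = 37906364688445371364544653008890624,  y_5 = 4730624·355518209168531397366758400+419775·4006486743445029115330560001 = 3363645945459311770024609913661375

4730624 419775
44757606858751 3971595379200
423462818377139450624 37576248838264821825
4006486743445029115330560001 355518209168531397366758400
37906364688445371364544653008890624 3363645945459311770024609913661375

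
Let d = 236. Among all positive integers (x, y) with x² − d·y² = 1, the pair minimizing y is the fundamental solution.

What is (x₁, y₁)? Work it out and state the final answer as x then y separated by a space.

d=236: √d = [15; 2,1,3,5,1,6,1,5,3,1,2,30] (ℓ=12, even), read p_11/q_11
i=0: a=15 ⇒ p=15, q=1
…
i=2: a=1 ⇒ p=46, q=3
i=3: a=3 ⇒ p=169, q=11
i=4: a=5 ⇒ p=891, q=58
i=5: a=1 ⇒ p=1060, q=69
…
i=7: a=1 ⇒ p=8311, q=541
…
i=9: a=3 ⇒ p=154729, q=10072
i=10: a=1 ⇒ p=203535, q=13249
i=11: a=2 ⇒ p=561799, q=36570
fundamental: x₁=561799, y₁=36570  (since 315618116401 − 236·1337364900 = 1)

561799 36570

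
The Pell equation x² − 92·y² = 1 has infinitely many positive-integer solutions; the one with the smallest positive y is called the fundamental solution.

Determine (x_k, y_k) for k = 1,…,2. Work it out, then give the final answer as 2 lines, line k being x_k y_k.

d=92: √d = [9; 1,1,2,4,2,1,1,18] (ℓ=8, even), read p_7/q_7
a_0=9:  p_0=9·1+0=9,  q_0=9·0+1=1
a_1=1:  p_1=1·9+1=10,  q_1=1·1+0=1
…
a_4=4:  p_4=4·48+19=211,  q_4=4·5+2=22
…
a_6=1:  p_6=1·470+211=681,  q_6=1·49+22=71
a_7=1:  p_7=1·681+470=1151,  q_7=1·71+49=120
(x₁, y₁) = (1151, 120);  1151² − 92·120² = 1 ✓
k=2:  x_2 = 1151·1151+92·120·120 = 2649601,  y_2 = 1151·120+120·1151 = 276240

1151 120
2649601 276240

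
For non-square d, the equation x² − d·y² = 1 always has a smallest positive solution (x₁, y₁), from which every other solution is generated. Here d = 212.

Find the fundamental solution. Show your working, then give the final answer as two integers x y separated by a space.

d=212: √d = [14; 1,1,3,1,1,…,1,1,28] (ℓ=14, even), read p_13/q_13
step 0: (14, 1)  from 14·(1,0) + (0,1)
…
step 2: (29, 2)  from 1·(15,1) + (14,1)
step 3: (102, 7)  from 3·(29,2) + (15,1)
step 4: (131, 9)  from 1·(102,7) + (29,2)
step 5: (233, 16)  from 1·(131,9) + (102,7)
step 6: (364, 25)  from 1·(233,16) + (131,9)
…
step 8: (2781, 191)  from 1·(2417,166) + (364,25)
step 9: (5198, 357)  from 1·(2781,191) + (2417,166)
…
step 12: (37114, 2549)  from 1·(29135,2001) + (7979,548)
step 13: (66249, 4550)  from 1·(37114,2549) + (29135,2001)
→ (66249, 4550).  Check: 66249²=4388930001, 212·4550²=4388930000, difference 1.

66249 4550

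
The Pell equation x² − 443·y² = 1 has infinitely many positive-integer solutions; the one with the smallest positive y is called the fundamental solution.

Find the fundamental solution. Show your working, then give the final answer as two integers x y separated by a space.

[21; 21,42] for √443; ℓ=2 ⇒ convergent index 1
step 0: (21, 1)  from 21·(1,0) + (0,1)
step 1: (442, 21)  from 21·(21,1) + (1,0)
→ (442, 21).  Check: 442²=195364, 443·21²=195363, difference 1.

442 21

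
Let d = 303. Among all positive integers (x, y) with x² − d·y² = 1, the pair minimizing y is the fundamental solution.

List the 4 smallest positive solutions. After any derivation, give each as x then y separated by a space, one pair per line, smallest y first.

√303 = [17; 2,2,5,2,2,34, …], period ℓ=6 (even) → k=5
k=0  a_k=17  p_k/q_k = 17/1
k=1  a_k=2  p_k/q_k = 35/2
k=2  a_k=2  p_k/q_k = 87/5
…
k=4  a_k=2  p_k/q_k = 1027/59
k=5  a_k=2  p_k/q_k = 2524/145
fundamental: x₁=2524, y₁=145  (since 6370576 − 303·21025 = 1)
(2524+145√303)^2 = 12741151 + 731960√303
(2524+145√303)^3 = 64317327724 + 3694933935√303
(2524+145√303)^4 = 324673857609601 + 18652025771920√303

2524 145
12741151 731960
64317327724 3694933935
324673857609601 18652025771920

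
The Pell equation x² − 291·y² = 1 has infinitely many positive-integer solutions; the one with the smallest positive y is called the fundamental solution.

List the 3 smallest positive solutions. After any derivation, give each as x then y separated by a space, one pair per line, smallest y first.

√291 = [17; 17,34, …], period ℓ=2 (even) → k=1
step 0: (17, 1)  from 17·(1,0) + (0,1)
step 1: (290, 17)  from 17·(17,1) + (1,0)
→ (290, 17).  Check: 290²=84100, 291·17²=84099, difference 1.
(x_2, y_2) = (290·290 + 291·17·17, 290·17 + 17·290) = (168199, 9860)
(x_3, y_3) = (290·168199 + 291·17·9860, 290·9860 + 17·168199) = (97555130, 5718783)

290 17
168199 9860
97555130 5718783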